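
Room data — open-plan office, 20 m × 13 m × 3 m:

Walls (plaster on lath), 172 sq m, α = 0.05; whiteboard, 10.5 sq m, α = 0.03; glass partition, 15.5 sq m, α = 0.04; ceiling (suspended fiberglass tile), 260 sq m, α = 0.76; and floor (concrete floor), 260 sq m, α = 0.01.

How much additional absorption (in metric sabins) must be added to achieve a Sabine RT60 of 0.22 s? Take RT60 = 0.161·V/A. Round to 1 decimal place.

A₁ = Σ Sᵢαᵢ = 172×0.05 + 10.5×0.03 + 15.5×0.04 + 260×0.76 + 260×0.01 = 209.735 sabins.
For T = 0.22 s, need A₂ = 0.161·V/T = 0.161·780/0.22 = 570.818 sabins.
Shortfall: 570.818 − 209.735 = 361.1 sabins.

361.1 sabins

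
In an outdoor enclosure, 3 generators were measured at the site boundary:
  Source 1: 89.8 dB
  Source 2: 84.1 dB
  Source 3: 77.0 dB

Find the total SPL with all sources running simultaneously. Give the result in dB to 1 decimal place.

91.0 dB

Sum in the linear (power) domain: Σ 10^(Lᵢ/10) = 10^(89.8/10) + 10^(84.1/10) + 10^(77.0/10) = 1.262e+09.
Combined level = 10 log₁₀(1.262e+09) = 91.0 dB.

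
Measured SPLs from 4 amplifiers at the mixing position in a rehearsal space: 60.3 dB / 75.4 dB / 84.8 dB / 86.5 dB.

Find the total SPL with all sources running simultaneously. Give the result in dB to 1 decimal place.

Σ 10^(Lᵢ/10) = 7.844e+08.
Back to dB: 10·log₁₀ Σ = 88.9 dB.

88.9 dB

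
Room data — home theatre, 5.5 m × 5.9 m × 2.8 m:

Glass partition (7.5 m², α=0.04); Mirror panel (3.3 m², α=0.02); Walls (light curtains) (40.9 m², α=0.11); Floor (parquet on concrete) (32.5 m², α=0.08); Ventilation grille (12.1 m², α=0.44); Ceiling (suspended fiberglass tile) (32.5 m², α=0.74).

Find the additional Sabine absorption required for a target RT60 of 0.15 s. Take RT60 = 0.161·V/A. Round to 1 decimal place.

60.7 sabins

A₁ = Σ Sᵢαᵢ = 7.5·0.04 + 3.3·0.02 + 40.9·0.11 + 32.5·0.08 + 12.1·0.44 + 32.5·0.74 = 36.839 sabins.
Target A₂ = 0.161·90.86/0.15 = 97.523 sabins (V = 90.86 m³).
Shortfall: 97.523 − 36.839 = 60.7 sabins.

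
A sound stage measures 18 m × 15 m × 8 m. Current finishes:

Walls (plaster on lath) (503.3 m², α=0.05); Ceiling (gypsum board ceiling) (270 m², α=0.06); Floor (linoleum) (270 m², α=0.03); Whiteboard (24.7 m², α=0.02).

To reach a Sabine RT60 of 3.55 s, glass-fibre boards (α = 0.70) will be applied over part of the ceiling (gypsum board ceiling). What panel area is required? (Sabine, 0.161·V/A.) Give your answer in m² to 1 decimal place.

Total absorption A₁ = 503.3*0.05 + 270*0.06 + 270*0.03 + 24.7*0.02
  = 25.165 + 16.200 + 8.100 + 0.494 = 49.959 m² sabins.
Required A₂ = 0.161·2160/3.55 = 97.961 sabins.
ΔA needed = 97.961 − 49.959 = 48.002 sabins.
Net gain per m²: Δα = 0.70 − 0.06 = 0.64.
Area = ΔA/Δα = 48.002/0.64 = 75.0 m².

75.0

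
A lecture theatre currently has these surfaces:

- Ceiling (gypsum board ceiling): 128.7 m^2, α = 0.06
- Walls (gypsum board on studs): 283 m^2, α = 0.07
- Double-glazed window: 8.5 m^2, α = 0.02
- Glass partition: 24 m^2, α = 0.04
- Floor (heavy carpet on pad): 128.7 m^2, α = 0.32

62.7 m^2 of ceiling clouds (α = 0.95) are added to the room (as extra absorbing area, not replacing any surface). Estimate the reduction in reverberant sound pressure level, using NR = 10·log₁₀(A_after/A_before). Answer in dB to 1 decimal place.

Total absorption A_before = 128.7*0.06 + 283*0.07 + 8.5*0.02 + 24*0.04 + 128.7*0.32
  = 7.722 + 19.810 + 0.170 + 0.960 + 41.184 = 69.846 m^2 sabins.
Added absorption = 62.7 × 0.95 = 59.565 sabins.
New total A_after = 129.411 sabins.
NR = 10·log₁₀(129.411/69.846) = 2.7 dB.

2.7 dB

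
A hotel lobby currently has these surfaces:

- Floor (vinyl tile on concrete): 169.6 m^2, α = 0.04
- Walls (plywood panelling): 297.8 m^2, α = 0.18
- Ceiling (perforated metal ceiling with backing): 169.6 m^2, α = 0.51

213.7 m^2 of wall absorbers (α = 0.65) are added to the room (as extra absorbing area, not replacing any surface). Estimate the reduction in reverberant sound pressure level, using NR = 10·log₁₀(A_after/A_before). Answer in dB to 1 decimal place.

Summing Sᵢαᵢ: 6.784 + 53.604 + 86.496 → A_before = 146.884 sabins.
Added absorption = 213.7 × 0.65 = 138.905 sabins.
A_after = 146.884 + 138.905 = 285.789 sabins.
Reduction = 10 log₁₀(A_after/A_before) = 10 log₁₀(1.9457) = 2.9 dB.

2.9 dB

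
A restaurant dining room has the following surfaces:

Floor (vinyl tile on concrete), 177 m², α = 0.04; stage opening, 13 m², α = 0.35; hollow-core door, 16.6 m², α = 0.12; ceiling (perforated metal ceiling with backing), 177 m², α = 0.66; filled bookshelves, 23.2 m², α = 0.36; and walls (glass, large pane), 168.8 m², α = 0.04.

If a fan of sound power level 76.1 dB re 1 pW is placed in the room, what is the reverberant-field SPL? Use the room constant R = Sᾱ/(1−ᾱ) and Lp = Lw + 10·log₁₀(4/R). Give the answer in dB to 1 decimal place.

Σ(Sᵢαᵢ) = 177×0.04 + 13×0.35 + 16.6×0.12 + 177×0.66 + 23.2×0.36 + 168.8×0.04 = 145.546; total area S = 575.6 m².
ᾱ = 0.2529, so room constant R = A/(1−ᾱ) = 194.815 m².
Lp = 76.1 + 10·log₁₀(4/194.815) = 76.1 + (-16.88) = 59.2 dB.

59.2 dB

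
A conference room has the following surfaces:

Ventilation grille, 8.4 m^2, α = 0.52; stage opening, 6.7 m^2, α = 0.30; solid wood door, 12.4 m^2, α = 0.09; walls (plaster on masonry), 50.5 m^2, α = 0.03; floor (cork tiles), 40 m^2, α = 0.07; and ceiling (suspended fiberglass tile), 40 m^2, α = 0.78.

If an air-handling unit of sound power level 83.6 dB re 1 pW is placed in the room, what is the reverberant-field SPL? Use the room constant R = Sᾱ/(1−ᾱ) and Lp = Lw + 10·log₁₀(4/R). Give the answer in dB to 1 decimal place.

Σ(Sᵢαᵢ) = 8.4·0.52 + 6.7·0.30 + 12.4·0.09 + 50.5·0.03 + 40·0.07 + 40·0.78 = 43.009; total area S = 158.0 m^2.
ᾱ = 0.2722, so room constant R = A/(1−ᾱ) = 59.095 m^2.
Lp = Lw + 10 log₁₀(4/R) = 83.6 -11.69 = 71.9 dB.

71.9 dB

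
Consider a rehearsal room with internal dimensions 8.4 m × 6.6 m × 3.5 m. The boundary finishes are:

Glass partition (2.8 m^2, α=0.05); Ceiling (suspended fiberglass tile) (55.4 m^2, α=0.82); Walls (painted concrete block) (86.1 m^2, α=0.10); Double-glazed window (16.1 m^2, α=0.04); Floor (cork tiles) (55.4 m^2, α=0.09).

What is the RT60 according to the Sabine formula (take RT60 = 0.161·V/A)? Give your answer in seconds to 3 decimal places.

A = Σ Sᵢαᵢ = 2.8×0.05 + 55.4×0.82 + 86.1×0.10 + 16.1×0.04 + 55.4×0.09 = 59.808 sabins.
Room volume: 194.04 m³.
T = 0.161 V/A = 0.161·194.04/59.808 = 0.522 s.

0.522 sec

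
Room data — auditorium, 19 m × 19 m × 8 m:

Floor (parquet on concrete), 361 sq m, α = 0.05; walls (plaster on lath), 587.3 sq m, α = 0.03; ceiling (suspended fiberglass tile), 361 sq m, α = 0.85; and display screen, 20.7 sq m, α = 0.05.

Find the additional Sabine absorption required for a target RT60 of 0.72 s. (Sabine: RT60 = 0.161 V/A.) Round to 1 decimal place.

Total absorption A₁ = 361×0.05 + 587.3×0.03 + 361×0.85 + 20.7×0.05
  = 18.050 + 17.619 + 306.850 + 1.035 = 343.554 sq m sabins.
V = 2888 m³. Required absorption A₂ = 0.161 × 2888 / 0.72 = 645.789 sabins.
ΔA = A₂ − A₁ = 645.789 − 343.554 = 302.2 sabins.

302.2 sabins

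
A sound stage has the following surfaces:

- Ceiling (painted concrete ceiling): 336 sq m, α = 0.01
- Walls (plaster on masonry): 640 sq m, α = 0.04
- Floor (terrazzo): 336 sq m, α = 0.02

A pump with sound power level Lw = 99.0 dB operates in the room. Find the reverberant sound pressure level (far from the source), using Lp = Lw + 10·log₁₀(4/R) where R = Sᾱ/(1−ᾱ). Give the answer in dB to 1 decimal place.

A = 35.680 sabins; S = 1312.0 sq m.
ᾱ = 0.0272, so room constant R = A/(1−ᾱ) = 36.678 sq m.
Lp = 99.0 + 10·log₁₀(4/36.678) = 99.0 + (-9.62) = 89.4 dB.

89.4 dB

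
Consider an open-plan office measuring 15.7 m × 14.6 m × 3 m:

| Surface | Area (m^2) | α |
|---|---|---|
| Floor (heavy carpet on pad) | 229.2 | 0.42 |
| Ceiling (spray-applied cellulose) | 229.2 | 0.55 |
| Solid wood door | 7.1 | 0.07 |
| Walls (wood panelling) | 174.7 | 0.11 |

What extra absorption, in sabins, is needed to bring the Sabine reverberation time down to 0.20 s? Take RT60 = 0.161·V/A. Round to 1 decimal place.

Total absorption A₁ = 229.2*0.42 + 229.2*0.55 + 7.1*0.07 + 174.7*0.11
  = 96.264 + 126.060 + 0.497 + 19.217 = 242.038 m^2 sabins.
Target A₂ = 0.161·687.66/0.20 = 553.566 sabins (V = 687.66 m³).
Shortfall: 553.566 − 242.038 = 311.5 sabins.

311.5 sabins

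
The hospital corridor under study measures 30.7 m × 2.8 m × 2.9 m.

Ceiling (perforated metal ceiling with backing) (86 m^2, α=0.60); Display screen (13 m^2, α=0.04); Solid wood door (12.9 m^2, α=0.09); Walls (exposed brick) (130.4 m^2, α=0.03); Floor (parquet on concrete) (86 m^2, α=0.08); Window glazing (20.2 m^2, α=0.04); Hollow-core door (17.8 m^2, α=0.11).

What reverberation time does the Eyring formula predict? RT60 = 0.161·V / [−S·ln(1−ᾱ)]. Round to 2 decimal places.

S = Σ Sᵢ = 366.3 m^2.
Absorption A = 86×0.60 + 13×0.04 + 12.9×0.09 + 130.4×0.03 + 86×0.08 + 20.2×0.04 + 17.8×0.11 = 66.839 sabins.
ᾱ = 66.839 / 366.3 = 0.1825.
Eyring denominator: −S ln(1−ᾱ) = 73.811.
V = 30.7 × 2.8 × 2.9 = 249.284 m³.
RT60 = 0.161 × 249.284 / 73.811 = 0.54 s.

0.54 sec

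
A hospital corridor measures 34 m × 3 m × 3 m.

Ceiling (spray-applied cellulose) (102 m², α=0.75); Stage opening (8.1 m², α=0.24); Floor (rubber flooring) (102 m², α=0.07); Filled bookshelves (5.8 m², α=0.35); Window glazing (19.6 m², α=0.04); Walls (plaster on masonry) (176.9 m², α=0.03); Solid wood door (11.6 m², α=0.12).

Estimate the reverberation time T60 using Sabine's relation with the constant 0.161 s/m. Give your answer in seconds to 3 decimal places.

0.518 sec

A = Σ Sᵢαᵢ = 102×0.75 + 8.1×0.24 + 102×0.07 + 5.8×0.35 + 19.6×0.04 + 176.9×0.03 + 11.6×0.12 = 95.097 sabins.
V = 34·3·3 = 306 m³.
Sabine: RT60 = 0.161 × 306 / 95.097 = 0.518 s.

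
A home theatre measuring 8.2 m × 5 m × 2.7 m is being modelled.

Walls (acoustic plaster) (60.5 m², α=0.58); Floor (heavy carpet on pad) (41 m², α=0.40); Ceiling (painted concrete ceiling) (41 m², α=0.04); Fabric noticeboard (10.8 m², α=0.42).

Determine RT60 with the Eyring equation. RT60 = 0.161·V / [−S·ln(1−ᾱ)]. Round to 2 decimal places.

S = Σ Sᵢ = 153.3 m².
Σ(Sᵢαᵢ) = 60.5×0.58 + 41×0.40 + 41×0.04 + 10.8×0.42 = 57.666.
ᾱ = 57.666 / 153.3 = 0.3762.
−S·ln(1−ᾱ) = −153.3 × ln(1 − 0.3762) = 72.346.
V = 8.2 × 5 × 2.7 = 110.7 m³.
T = 0.161·V/[−S·ln(1−ᾱ)] = 0.161·110.7/72.346 = 0.25 s.

0.25 s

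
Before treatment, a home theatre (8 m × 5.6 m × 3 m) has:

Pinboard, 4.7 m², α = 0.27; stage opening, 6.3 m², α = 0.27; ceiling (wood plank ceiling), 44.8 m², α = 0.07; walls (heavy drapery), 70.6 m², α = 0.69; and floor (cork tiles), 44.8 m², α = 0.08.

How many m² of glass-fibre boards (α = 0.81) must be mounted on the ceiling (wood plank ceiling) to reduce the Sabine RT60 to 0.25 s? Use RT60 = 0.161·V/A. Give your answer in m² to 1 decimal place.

A₁ = Σ Sᵢαᵢ = 4.7×0.27 + 6.3×0.27 + 44.8×0.07 + 70.6×0.69 + 44.8×0.08 = 58.404 sabins.
V = 134.4 m³. Target absorption A₂ = 0.161 × 134.4 / 0.25 = 86.554 sabins.
ΔA needed = 86.554 − 58.404 = 28.150 sabins.
Net gain per m²: Δα = 0.81 − 0.07 = 0.74.
Panel area = 28.150 / 0.74 = 38.0 m².

38.0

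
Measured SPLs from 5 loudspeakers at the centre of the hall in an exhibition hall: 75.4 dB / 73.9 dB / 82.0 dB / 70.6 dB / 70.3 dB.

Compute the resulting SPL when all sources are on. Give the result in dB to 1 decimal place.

Σ 10^(Lᵢ/10) = 2.399e+08.
Back to dB: 10·log₁₀ Σ = 83.8 dB.

83.8 dB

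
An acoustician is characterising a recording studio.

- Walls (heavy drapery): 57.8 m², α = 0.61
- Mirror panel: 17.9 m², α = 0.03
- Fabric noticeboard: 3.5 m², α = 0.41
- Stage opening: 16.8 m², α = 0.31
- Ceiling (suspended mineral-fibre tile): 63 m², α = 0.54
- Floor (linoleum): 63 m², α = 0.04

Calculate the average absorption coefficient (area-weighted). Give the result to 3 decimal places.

0.356

Total surface area S = 222.0 m².
Σ(Sᵢαᵢ) = 57.8·0.61 + 17.9·0.03 + 3.5·0.41 + 16.8·0.31 + 63·0.54 + 63·0.04 = 78.978.
ᾱ = 78.978 / 222.0 = 0.356.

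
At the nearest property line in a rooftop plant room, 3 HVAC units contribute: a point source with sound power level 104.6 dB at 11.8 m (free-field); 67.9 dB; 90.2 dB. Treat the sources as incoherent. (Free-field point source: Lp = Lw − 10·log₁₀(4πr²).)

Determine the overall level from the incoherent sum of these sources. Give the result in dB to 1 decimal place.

Source at 11.8 m: Lp = 104.6 − 10·log₁₀(4π·11.8²) = 104.6 − 10·log₁₀(1749.741) = 72.2 dB.
Σ 10^(Lᵢ/10) = 1.07e+09.
Back to dB: 10·log₁₀ Σ = 90.3 dB.

90.3 dB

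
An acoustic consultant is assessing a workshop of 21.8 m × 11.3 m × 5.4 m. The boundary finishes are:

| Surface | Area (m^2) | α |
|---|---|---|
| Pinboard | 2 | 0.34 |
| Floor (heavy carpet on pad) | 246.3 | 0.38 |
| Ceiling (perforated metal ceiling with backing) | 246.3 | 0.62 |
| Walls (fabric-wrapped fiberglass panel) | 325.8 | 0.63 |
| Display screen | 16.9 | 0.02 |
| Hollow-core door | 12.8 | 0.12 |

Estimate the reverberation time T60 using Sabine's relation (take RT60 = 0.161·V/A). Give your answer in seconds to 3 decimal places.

Summing Sᵢαᵢ: 0.680 + 93.594 + 152.706 + 205.254 + 0.338 + 1.536 → A = 454.108 sabins.
Volume V = 21.8 × 11.3 × 5.4 = 1330.236 m³.
RT60 = 0.161 · V / A = 0.161 × 1330.236 / 454.108 = 0.472 s.

0.472 s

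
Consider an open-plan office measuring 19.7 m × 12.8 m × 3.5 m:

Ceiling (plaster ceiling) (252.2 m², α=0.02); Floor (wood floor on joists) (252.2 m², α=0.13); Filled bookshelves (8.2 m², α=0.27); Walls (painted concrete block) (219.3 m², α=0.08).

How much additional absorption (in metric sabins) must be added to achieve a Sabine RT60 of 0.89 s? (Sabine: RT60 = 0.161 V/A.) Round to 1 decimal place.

102.1 sabins

Total absorption A₁ = 252.2*0.02 + 252.2*0.13 + 8.2*0.27 + 219.3*0.08
  = 5.044 + 32.786 + 2.214 + 17.544 = 57.588 m² sabins.
Target A₂ = 0.161·882.56/0.89 = 159.654 sabins (V = 882.56 m³).
ΔA = A₂ − A₁ = 159.654 − 57.588 = 102.1 sabins.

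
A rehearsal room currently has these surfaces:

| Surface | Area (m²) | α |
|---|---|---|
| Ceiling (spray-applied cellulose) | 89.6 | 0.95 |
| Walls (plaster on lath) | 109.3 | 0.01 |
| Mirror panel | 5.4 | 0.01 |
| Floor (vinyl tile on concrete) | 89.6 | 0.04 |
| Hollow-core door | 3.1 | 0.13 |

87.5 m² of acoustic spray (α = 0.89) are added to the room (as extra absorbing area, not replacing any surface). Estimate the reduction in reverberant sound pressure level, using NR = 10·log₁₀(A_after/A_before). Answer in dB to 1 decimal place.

2.7 dB

Summing Sᵢαᵢ: 85.120 + 1.093 + 0.054 + 3.584 + 0.403 → A_before = 90.254 sabins.
Treatment contributes 87.5·0.89 = 77.875 sabins.
A_after = 90.254 + 77.875 = 168.129 sabins.
Reduction = 10 log₁₀(A_after/A_before) = 10 log₁₀(1.8628) = 2.7 dB.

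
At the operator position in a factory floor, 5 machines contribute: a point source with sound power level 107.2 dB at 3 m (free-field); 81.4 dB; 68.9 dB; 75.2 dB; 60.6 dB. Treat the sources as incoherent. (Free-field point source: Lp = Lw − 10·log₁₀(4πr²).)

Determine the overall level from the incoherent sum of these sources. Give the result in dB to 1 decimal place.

88.1 dB

Source at 3 m: Lp = 107.2 − 10·log₁₀(4π·3²) = 107.2 − 10·log₁₀(113.097) = 86.7 dB.
Sum in the linear (power) domain: Σ 10^(Lᵢ/10) = 10^(86.7/10) + 10^(81.4/10) + 10^(68.9/10) + 10^(75.2/10) + 10^(60.6/10) = 6.478e+08.
Combined level = 10 log₁₀(6.478e+08) = 88.1 dB.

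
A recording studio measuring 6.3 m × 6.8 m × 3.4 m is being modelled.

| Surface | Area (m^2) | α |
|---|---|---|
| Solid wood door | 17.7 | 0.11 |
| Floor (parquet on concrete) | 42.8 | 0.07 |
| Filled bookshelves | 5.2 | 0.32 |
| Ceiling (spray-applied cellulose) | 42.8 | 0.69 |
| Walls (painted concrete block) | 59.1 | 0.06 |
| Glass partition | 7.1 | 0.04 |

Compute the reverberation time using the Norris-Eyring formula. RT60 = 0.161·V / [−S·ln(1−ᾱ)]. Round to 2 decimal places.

Total surface area S = 17.7 + 42.8 + 5.2 + 42.8 + 59.1 + 7.1 = 174.7 m^2.
Σ(Sᵢαᵢ) = 17.7·0.11 + 42.8·0.07 + 5.2·0.32 + 42.8·0.69 + 59.1·0.06 + 7.1·0.04 = 39.969.
ᾱ = 39.969 / 174.7 = 0.2288.
Eyring denominator: −S ln(1−ᾱ) = 45.388.
V = 6.3 × 6.8 × 3.4 = 145.656 m³.
RT60 = 0.161 × 145.656 / 45.388 = 0.52 s.

0.52 sec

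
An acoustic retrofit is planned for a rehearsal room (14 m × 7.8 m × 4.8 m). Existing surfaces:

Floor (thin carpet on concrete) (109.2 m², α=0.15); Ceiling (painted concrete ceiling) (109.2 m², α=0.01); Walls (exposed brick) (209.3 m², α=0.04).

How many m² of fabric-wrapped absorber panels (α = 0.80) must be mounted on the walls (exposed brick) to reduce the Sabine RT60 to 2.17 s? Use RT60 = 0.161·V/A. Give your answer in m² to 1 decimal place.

Equivalent absorption area: A₁ = 109.2×0.15 + 109.2×0.01 + 209.3×0.04 = 25.844 m².
V = 524.16 m³. Target absorption A₂ = 0.161 × 524.16 / 2.17 = 38.889 sabins.
ΔA needed = 38.889 − 25.844 = 13.045 sabins.
Each m² of panel replacing the walls (exposed brick) adds (0.80 − 0.04) = 0.76 sabins.
Area = ΔA/Δα = 13.045/0.76 = 17.2 m².

17.2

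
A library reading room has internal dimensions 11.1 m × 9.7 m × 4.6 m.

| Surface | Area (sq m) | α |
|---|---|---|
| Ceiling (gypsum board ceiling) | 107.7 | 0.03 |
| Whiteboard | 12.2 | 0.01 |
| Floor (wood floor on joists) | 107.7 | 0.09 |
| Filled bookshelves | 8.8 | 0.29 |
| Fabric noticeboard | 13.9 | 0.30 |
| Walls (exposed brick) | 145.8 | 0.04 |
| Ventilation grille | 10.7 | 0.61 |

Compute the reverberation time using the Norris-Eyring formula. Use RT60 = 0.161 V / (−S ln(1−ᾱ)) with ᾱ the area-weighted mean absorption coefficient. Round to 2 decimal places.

Total surface area S = 107.7 + 12.2 + 107.7 + 8.8 + 13.9 + 145.8 + 10.7 = 406.8 sq m.
Absorption A = 107.7·0.03 + 12.2·0.01 + 107.7·0.09 + 8.8·0.29 + 13.9·0.30 + 145.8·0.04 + 10.7·0.61 = 32.127 sabins.
ᾱ = 32.127 / 406.8 = 0.0790.
Eyring denominator: −S ln(1−ᾱ) = 33.478.
V = 11.1 × 9.7 × 4.6 = 495.282 m³.
RT60 = 0.161 × 495.282 / 33.478 = 2.38 s.

2.38 seconds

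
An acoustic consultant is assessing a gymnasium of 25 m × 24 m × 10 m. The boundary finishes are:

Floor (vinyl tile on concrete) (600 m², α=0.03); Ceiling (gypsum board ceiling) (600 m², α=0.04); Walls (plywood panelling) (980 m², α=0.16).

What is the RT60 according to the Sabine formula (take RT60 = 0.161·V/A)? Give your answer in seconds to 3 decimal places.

Equivalent absorption area: A = 600×0.03 + 600×0.04 + 980×0.16 = 198.800 m².
Volume V = 25 × 24 × 10 = 6000 m³.
Sabine: RT60 = 0.161 × 6000 / 198.800 = 4.859 s.

4.859 s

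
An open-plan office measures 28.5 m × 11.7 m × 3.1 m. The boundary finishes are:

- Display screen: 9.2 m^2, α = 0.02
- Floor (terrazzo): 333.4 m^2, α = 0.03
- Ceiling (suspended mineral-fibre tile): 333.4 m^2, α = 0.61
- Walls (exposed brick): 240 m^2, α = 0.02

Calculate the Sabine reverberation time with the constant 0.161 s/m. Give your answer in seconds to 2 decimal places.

A = Σ Sᵢαᵢ = 9.2·0.02 + 333.4·0.03 + 333.4·0.61 + 240·0.02 = 218.360 sabins.
Room volume: 1033.695 m³.
T = 0.161 V/A = 0.161·1033.695/218.360 = 0.76 s.

0.76 sec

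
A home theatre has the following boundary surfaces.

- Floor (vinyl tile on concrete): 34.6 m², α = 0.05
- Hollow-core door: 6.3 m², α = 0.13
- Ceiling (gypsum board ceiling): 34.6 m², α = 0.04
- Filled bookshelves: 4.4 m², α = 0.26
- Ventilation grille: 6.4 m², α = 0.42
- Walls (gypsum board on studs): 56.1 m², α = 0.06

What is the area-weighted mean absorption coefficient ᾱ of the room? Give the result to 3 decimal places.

Total surface area S = 142.4 m².
A = 34.6*0.05 + 6.3*0.13 + 34.6*0.04 + 4.4*0.26 + 6.4*0.42 + 56.1*0.06 = 11.131 sabins.
ᾱ = 11.131 / 142.4 = 0.078.

0.078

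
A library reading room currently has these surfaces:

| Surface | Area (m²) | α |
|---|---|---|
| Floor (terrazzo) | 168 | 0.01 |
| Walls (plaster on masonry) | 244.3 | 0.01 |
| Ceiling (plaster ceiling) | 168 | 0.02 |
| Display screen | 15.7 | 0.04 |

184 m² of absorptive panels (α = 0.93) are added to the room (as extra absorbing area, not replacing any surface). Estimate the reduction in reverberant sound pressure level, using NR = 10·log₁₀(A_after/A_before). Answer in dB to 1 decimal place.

13.4 dB

Summing Sᵢαᵢ: 1.680 + 2.443 + 3.360 + 0.628 → A_before = 8.111 sabins.
Treatment contributes 184·0.93 = 171.120 sabins.
A_after = 8.111 + 171.120 = 179.231 sabins.
Reduction = 10 log₁₀(A_after/A_before) = 10 log₁₀(22.0973) = 13.4 dB.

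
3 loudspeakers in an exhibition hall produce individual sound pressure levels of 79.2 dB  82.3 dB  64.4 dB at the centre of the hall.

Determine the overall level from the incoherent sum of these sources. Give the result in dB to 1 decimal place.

84.1 dB

Sum in the linear (power) domain: Σ 10^(Lᵢ/10) = 10^(79.2/10) + 10^(82.3/10) + 10^(64.4/10) = 2.558e+08.
Combined level = 10 log₁₀(2.558e+08) = 84.1 dB.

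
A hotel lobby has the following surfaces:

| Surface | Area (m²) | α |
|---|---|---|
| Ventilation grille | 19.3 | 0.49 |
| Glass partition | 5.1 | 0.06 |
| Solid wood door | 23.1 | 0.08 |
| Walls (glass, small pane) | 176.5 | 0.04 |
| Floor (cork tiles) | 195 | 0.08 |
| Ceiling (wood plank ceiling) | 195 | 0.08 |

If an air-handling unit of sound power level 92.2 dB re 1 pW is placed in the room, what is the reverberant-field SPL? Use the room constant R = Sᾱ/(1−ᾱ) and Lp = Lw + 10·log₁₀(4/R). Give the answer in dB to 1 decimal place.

Σ(Sᵢαᵢ) = 19.3×0.49 + 5.1×0.06 + 23.1×0.08 + 176.5×0.04 + 195×0.08 + 195×0.08 = 49.871; total area S = 614.0 m².
ᾱ = 0.0812, so room constant R = A/(1−ᾱ) = 54.278 m².
Lp = 92.2 + 10·log₁₀(4/54.278) = 92.2 + (-11.33) = 80.9 dB.

80.9 dB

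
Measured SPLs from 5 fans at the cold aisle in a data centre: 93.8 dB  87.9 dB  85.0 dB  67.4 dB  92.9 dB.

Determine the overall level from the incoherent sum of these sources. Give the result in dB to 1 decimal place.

97.2 dB

Σ 10^(Lᵢ/10) = 5.287e+09.
L_total = 10·log₁₀(5.287e+09) = 97.2 dB.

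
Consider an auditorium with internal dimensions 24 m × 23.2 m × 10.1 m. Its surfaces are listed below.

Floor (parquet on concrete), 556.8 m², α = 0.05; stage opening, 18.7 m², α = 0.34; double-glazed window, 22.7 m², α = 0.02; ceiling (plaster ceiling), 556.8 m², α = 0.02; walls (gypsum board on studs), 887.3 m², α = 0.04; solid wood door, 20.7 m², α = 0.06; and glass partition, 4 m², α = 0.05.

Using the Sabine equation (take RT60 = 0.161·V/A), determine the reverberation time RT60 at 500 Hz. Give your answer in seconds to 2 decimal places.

10.95 s

Equivalent absorption area: A = 556.8×0.05 + 18.7×0.34 + 22.7×0.02 + 556.8×0.02 + 887.3×0.04 + 20.7×0.06 + 4×0.05 = 82.722 m².
V = 24·23.2·10.1 = 5623.68 m³.
Sabine: RT60 = 0.161 × 5623.68 / 82.722 = 10.95 s.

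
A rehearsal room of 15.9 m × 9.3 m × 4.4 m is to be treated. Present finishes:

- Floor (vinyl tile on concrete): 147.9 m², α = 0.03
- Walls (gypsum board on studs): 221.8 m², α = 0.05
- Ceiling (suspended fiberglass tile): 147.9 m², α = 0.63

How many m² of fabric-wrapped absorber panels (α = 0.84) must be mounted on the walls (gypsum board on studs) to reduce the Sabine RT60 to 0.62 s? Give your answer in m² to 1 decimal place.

Summing Sᵢαᵢ: 4.437 + 11.090 + 93.177 → A₁ = 108.704 sabins.
V = 650.628 m³. Target absorption A₂ = 0.161 × 650.628 / 0.62 = 168.953 sabins.
Absorption to add: 168.953 − 108.704 = 60.249 sabins.
Each m² of panel replacing the walls (gypsum board on studs) adds (0.84 − 0.05) = 0.79 sabins.
Area = ΔA/Δα = 60.249/0.79 = 76.3 m².

76.3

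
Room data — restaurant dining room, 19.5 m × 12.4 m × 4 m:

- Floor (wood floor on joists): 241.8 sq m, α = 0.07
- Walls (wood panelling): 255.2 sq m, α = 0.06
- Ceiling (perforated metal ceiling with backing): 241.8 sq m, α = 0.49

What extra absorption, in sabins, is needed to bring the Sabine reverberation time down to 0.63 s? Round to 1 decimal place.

96.5 sabins

A₁ = Σ Sᵢαᵢ = 241.8×0.07 + 255.2×0.06 + 241.8×0.49 = 150.720 sabins.
V = 967.2 m³. Required absorption A₂ = 0.161 × 967.2 / 0.63 = 247.173 sabins.
Shortfall: 247.173 − 150.720 = 96.5 sabins.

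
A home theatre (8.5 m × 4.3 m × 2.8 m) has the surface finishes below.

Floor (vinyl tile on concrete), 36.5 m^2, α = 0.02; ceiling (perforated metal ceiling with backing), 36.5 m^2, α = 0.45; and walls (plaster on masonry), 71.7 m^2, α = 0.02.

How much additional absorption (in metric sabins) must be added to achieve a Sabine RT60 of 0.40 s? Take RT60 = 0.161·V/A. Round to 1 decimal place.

A₁ = Σ Sᵢαᵢ = 36.5*0.02 + 36.5*0.45 + 71.7*0.02 = 18.589 sabins.
V = 102.34 m³. Required absorption A₂ = 0.161 × 102.34 / 0.40 = 41.192 sabins.
Shortfall: 41.192 − 18.589 = 22.6 sabins.

22.6 sabins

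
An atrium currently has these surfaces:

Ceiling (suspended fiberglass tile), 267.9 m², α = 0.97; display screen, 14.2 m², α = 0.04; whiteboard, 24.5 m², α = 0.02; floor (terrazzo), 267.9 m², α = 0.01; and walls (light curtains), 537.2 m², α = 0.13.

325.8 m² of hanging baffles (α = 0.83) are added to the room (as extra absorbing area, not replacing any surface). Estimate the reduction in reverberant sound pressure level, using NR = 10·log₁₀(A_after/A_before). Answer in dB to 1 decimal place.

2.6 dB

A_before = Σ Sᵢαᵢ = 267.9·0.97 + 14.2·0.04 + 24.5·0.02 + 267.9·0.01 + 537.2·0.13 = 333.436 sabins.
Treatment contributes 325.8·0.83 = 270.414 sabins.
A_after = 333.436 + 270.414 = 603.850 sabins.
NR = 10·log₁₀(603.850/333.436) = 2.6 dB.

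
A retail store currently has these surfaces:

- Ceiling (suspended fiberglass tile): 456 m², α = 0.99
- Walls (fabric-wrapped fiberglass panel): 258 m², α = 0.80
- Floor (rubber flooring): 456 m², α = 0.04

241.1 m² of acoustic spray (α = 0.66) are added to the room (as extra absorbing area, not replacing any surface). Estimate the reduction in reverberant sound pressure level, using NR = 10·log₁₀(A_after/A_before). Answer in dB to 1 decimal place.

0.9 dB

Total absorption A_before = 456·0.99 + 258·0.80 + 456·0.04
  = 451.440 + 206.400 + 18.240 = 676.080 m² sabins.
Treatment contributes 241.1·0.66 = 159.126 sabins.
New total A_after = 835.206 sabins.
NR = 10·log₁₀(835.206/676.080) = 0.9 dB.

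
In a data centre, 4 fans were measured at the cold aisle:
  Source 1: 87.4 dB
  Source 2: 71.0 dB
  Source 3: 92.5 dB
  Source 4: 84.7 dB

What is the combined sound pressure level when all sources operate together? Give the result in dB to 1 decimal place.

94.2 dB

Converting to relative power and adding: 10^(87.4/10) + 10^(71.0/10) + 10^(92.5/10) + 10^(84.7/10) = 2.636e+09.
Combined level = 10 log₁₀(2.636e+09) = 94.2 dB.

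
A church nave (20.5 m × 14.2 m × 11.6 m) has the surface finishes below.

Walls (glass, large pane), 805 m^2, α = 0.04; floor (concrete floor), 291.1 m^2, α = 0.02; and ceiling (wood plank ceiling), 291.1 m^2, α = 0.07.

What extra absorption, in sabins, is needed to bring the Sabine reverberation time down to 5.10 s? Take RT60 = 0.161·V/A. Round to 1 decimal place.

Total absorption A₁ = 805*0.04 + 291.1*0.02 + 291.1*0.07
  = 32.200 + 5.822 + 20.377 = 58.399 m^2 sabins.
Target A₂ = 0.161·3376.76/5.10 = 106.600 sabins (V = 3376.76 m³).
ΔA = A₂ − A₁ = 106.600 − 58.399 = 48.2 sabins.

48.2 sabins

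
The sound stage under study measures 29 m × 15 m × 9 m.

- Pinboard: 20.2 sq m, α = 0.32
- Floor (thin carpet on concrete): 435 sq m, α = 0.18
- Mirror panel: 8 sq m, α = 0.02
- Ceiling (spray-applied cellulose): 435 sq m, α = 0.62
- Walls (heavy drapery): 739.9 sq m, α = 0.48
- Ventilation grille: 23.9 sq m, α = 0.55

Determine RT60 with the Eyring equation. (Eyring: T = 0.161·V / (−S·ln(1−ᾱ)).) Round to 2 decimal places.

0.66 s

Total surface area S = 20.2 + 435 + 8 + 435 + 739.9 + 23.9 = 1662.0 sq m.
Absorption A = 20.2·0.32 + 435·0.18 + 8·0.02 + 435·0.62 + 739.9·0.48 + 23.9·0.55 = 722.921 sabins.
Mean coefficient ᾱ = A/S = 0.4350.
−S·ln(1−ᾱ) = −1662.0 × ln(1 − 0.4350) = 948.885.
V = 29 × 15 × 9 = 3915 m³.
T = 0.161·V/[−S·ln(1−ᾱ)] = 0.161·3915/948.885 = 0.66 s.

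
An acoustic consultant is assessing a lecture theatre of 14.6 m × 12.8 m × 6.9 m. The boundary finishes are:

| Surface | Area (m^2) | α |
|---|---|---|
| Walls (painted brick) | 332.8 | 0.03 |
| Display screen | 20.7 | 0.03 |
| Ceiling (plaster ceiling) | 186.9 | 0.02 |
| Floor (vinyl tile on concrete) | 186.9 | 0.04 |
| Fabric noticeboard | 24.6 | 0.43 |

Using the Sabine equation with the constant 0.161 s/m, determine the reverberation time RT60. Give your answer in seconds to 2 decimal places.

6.41 s

Equivalent absorption area: A = 332.8·0.03 + 20.7·0.03 + 186.9·0.02 + 186.9·0.04 + 24.6·0.43 = 32.397 m^2.
V = 14.6·12.8·6.9 = 1289.472 m³.
T = 0.161 V/A = 0.161·1289.472/32.397 = 6.41 s.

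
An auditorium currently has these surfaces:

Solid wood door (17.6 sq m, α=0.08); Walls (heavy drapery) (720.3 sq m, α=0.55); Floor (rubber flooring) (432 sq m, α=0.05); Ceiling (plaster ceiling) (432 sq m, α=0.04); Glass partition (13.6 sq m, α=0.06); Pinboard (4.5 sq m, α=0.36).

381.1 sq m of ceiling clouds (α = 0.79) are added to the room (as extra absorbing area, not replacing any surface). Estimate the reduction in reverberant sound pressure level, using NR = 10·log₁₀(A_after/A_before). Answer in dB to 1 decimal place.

2.3 dB

Summing Sᵢαᵢ: 1.408 + 396.165 + 21.600 + 17.280 + 0.816 + 1.620 → A_before = 438.889 sabins.
Treatment contributes 381.1·0.79 = 301.069 sabins.
New total A_after = 739.958 sabins.
Reduction = 10 log₁₀(A_after/A_before) = 10 log₁₀(1.6860) = 2.3 dB.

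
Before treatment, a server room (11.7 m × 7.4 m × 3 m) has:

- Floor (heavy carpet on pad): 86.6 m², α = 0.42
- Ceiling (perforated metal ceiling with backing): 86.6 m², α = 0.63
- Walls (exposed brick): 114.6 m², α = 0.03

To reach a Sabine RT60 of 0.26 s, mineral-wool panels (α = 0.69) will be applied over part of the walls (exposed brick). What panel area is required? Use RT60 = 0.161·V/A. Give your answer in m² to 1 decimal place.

Total absorption A₁ = 86.6·0.42 + 86.6·0.63 + 114.6·0.03
  = 36.372 + 54.558 + 3.438 = 94.368 m² sabins.
V = 259.74 m³. Target absorption A₂ = 0.161 × 259.74 / 0.26 = 160.839 sabins.
ΔA needed = 160.839 − 94.368 = 66.471 sabins.
Net gain per m²: Δα = 0.69 − 0.03 = 0.66.
Panel area = 66.471 / 0.66 = 100.7 m².

100.7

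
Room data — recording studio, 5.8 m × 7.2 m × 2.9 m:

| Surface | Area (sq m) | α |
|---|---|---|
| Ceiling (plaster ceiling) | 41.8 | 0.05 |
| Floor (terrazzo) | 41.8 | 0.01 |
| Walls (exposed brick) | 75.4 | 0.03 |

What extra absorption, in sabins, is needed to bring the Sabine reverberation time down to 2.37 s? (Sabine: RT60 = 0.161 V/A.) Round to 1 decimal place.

A₁ = Σ Sᵢαᵢ = 41.8·0.05 + 41.8·0.01 + 75.4·0.03 = 4.770 sabins.
Target A₂ = 0.161·121.104/2.37 = 8.227 sabins (V = 121.104 m³).
Shortfall: 8.227 − 4.770 = 3.5 sabins.

3.5 sabins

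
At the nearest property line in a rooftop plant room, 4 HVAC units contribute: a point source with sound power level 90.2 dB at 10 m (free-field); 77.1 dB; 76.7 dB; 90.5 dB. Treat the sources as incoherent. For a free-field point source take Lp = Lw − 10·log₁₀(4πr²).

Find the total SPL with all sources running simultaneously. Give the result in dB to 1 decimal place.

90.9 dB

Source at 10 m: Lp = 90.2 − 10·log₁₀(4π·10²) = 90.2 − 10·log₁₀(1256.637) = 59.2 dB.
Converting to relative power and adding: 10^(59.2/10) + 10^(77.1/10) + 10^(76.7/10) + 10^(90.5/10) = 1.221e+09.
Combined level = 10 log₁₀(1.221e+09) = 90.9 dB.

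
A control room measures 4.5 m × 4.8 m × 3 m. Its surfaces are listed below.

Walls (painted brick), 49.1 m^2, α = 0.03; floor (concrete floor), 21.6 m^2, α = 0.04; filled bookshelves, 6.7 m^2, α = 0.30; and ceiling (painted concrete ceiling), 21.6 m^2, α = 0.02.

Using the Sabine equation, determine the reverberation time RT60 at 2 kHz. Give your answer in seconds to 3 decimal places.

2.183 seconds

Equivalent absorption area: A = 49.1*0.03 + 21.6*0.04 + 6.7*0.30 + 21.6*0.02 = 4.779 m^2.
Room volume: 64.8 m³.
RT60 = 0.161 · V / A = 0.161 × 64.8 / 4.779 = 2.183 s.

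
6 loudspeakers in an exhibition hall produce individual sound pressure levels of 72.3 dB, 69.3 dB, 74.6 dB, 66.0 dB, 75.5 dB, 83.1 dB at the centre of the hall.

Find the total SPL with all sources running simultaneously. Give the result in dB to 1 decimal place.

Σ 10^(Lᵢ/10) = 2.98e+08.
Combined level = 10 log₁₀(2.98e+08) = 84.7 dB.

84.7 dB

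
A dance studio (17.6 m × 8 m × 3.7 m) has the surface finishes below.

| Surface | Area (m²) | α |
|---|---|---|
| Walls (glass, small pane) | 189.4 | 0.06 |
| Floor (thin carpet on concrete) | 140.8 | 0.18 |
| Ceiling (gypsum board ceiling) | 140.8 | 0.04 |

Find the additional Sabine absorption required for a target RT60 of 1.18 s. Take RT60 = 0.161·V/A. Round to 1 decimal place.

28.7 sabins

Summing Sᵢαᵢ: 11.364 + 25.344 + 5.632 → A₁ = 42.340 sabins.
V = 520.96 m³. Required absorption A₂ = 0.161 × 520.96 / 1.18 = 71.080 sabins.
ΔA = A₂ − A₁ = 71.080 − 42.340 = 28.7 sabins.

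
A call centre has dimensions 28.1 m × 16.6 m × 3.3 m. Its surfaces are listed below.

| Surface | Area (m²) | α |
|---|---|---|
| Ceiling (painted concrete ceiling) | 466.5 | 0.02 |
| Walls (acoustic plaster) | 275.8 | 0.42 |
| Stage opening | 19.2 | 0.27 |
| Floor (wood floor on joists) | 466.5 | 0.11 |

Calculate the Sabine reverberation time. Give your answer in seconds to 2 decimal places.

1.36 sec

Total absorption A = 466.5·0.02 + 275.8·0.42 + 19.2·0.27 + 466.5·0.11
  = 9.330 + 115.836 + 5.184 + 51.315 = 181.665 m² sabins.
V = 28.1·16.6·3.3 = 1539.318 m³.
T = 0.161 V/A = 0.161·1539.318/181.665 = 1.36 s.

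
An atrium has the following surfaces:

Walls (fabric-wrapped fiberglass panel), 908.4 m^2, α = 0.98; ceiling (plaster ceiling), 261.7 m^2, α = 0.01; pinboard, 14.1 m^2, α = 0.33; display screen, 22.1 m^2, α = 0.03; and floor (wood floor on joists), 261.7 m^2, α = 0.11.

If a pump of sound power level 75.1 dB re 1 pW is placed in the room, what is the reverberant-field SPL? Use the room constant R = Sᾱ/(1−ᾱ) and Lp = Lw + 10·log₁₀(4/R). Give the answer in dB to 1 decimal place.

Σ(Sᵢαᵢ) = 908.4×0.98 + 261.7×0.01 + 14.1×0.33 + 22.1×0.03 + 261.7×0.11 = 926.952; total area S = 1468.0 m^2.
ᾱ = 926.952/1468.0 = 0.6314; R = Sᾱ/(1−ᾱ) = 926.952/(1−0.6314) = 2514.791 m^2.
Lp = 75.1 + 10·log₁₀(4/2514.791) = 75.1 + (-27.98) = 47.1 dB.

47.1 dB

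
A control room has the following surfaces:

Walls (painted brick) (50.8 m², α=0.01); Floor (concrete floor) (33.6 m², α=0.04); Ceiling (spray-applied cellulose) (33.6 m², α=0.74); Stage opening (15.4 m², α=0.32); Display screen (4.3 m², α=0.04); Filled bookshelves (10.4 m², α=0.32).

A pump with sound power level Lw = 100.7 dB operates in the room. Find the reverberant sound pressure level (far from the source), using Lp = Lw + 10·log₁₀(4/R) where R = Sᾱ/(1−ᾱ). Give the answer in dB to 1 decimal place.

90.1 dB

Σ(Sᵢαᵢ) = 50.8·0.01 + 33.6·0.04 + 33.6·0.74 + 15.4·0.32 + 4.3·0.04 + 10.4·0.32 = 35.144; total area S = 148.1 m².
ᾱ = 35.144/148.1 = 0.2373; R = Sᾱ/(1−ᾱ) = 35.144/(1−0.2373) = 46.078 m².
Lp = 100.7 + 10·log₁₀(4/46.078) = 100.7 + (-10.61) = 90.1 dB.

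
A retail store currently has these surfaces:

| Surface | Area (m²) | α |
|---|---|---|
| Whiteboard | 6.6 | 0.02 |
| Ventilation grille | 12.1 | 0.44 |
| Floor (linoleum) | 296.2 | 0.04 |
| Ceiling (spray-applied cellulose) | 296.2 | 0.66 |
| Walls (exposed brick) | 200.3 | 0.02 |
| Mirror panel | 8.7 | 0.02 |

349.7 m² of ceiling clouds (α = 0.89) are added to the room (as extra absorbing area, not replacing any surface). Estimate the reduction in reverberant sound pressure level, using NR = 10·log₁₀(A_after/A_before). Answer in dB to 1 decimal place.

3.9 dB

A_before = Σ Sᵢαᵢ = 6.6*0.02 + 12.1*0.44 + 296.2*0.04 + 296.2*0.66 + 200.3*0.02 + 8.7*0.02 = 216.976 sabins.
Treatment contributes 349.7·0.89 = 311.233 sabins.
A_after = 216.976 + 311.233 = 528.209 sabins.
Reduction = 10 log₁₀(A_after/A_before) = 10 log₁₀(2.4344) = 3.9 dB.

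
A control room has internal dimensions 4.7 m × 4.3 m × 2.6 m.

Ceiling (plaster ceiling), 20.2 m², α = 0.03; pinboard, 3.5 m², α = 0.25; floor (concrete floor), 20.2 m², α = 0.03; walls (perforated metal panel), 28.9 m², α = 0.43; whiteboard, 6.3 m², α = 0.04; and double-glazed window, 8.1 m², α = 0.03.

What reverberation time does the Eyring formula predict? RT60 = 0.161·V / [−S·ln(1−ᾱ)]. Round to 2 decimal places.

0.51 sec

S = Σ Sᵢ = 87.2 m².
Absorption A = 20.2×0.03 + 3.5×0.25 + 20.2×0.03 + 28.9×0.43 + 6.3×0.04 + 8.1×0.03 = 15.009 sabins.
ᾱ = 15.009 / 87.2 = 0.1721.
−S·ln(1−ᾱ) = −87.2 × ln(1 − 0.1721) = 16.469.
V = 4.7 × 4.3 × 2.6 = 52.546 m³.
T = 0.161·V/[−S·ln(1−ᾱ)] = 0.161·52.546/16.469 = 0.51 s.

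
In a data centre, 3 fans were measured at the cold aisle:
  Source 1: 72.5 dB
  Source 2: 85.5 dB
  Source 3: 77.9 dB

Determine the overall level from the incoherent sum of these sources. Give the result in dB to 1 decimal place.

86.4 dB

Converting to relative power and adding: 10^(72.5/10) + 10^(85.5/10) + 10^(77.9/10) = 4.343e+08.
Back to dB: 10·log₁₀ Σ = 86.4 dB.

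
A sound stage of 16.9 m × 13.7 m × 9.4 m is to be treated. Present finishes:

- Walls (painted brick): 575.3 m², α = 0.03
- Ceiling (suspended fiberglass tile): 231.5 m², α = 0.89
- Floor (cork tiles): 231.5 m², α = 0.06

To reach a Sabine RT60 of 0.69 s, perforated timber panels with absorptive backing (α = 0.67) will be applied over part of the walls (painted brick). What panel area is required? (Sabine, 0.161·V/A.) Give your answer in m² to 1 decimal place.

422.9

Summing Sᵢαᵢ: 17.259 + 206.035 + 13.890 → A₁ = 237.184 sabins.
V = 2176.382 m³. Target absorption A₂ = 0.161 × 2176.382 / 0.69 = 507.822 sabins.
ΔA needed = 507.822 − 237.184 = 270.638 sabins.
Each m² of panel replacing the walls (painted brick) adds (0.67 − 0.03) = 0.64 sabins.
Panel area = 270.638 / 0.64 = 422.9 m².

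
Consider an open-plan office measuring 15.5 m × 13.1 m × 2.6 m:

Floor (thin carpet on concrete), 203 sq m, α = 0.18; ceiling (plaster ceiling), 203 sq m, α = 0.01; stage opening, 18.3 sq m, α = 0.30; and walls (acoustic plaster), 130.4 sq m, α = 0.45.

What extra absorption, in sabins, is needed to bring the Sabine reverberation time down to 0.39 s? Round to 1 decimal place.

Total absorption A₁ = 203·0.18 + 203·0.01 + 18.3·0.30 + 130.4·0.45
  = 36.540 + 2.030 + 5.490 + 58.680 = 102.740 sq m sabins.
For T = 0.39 s, need A₂ = 0.161·V/T = 0.161·527.93/0.39 = 217.940 sabins.
Shortfall: 217.940 − 102.740 = 115.2 sabins.

115.2 sabins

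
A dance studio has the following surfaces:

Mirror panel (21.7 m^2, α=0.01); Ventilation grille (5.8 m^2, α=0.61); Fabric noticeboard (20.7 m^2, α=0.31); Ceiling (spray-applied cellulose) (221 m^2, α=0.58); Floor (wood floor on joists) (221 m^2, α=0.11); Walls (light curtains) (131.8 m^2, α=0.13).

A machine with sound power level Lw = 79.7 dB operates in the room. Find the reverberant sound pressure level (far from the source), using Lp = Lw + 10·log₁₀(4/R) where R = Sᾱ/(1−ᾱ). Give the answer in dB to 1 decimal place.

61.7 dB

A = 179.796 sabins; S = 622.0 m^2.
ᾱ = 179.796/622.0 = 0.2891; R = Sᾱ/(1−ᾱ) = 179.796/(1−0.2891) = 252.913 m^2.
Lp = 79.7 + 10·log₁₀(4/252.913) = 79.7 + (-18.01) = 61.7 dB.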